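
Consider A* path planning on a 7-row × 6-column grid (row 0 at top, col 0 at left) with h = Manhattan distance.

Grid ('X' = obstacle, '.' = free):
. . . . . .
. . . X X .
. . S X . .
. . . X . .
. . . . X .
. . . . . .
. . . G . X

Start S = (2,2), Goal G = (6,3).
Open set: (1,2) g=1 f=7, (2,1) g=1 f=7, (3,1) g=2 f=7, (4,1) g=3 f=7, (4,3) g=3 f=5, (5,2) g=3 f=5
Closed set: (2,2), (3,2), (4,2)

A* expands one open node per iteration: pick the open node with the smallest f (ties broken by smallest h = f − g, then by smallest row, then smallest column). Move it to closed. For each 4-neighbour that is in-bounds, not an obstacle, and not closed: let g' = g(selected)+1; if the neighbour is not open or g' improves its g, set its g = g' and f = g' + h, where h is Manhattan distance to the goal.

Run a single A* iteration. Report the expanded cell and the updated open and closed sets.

expanded=(4,3); open=[(1,2) g=1 f=7, (2,1) g=1 f=7, (3,1) g=2 f=7, (4,1) g=3 f=7, (5,2) g=3 f=5, (5,3) g=4 f=5]; closed=[(2,2), (3,2), (4,2), (4,3)]

step 1: expand (4,3) (f=5, h=2) → closed; open now [(1,2) g=1 f=7, (2,1) g=1 f=7, (3,1) g=2 f=7, (4,1) g=3 f=7, (5,2) g=3 f=5, (5,3) g=4 f=5]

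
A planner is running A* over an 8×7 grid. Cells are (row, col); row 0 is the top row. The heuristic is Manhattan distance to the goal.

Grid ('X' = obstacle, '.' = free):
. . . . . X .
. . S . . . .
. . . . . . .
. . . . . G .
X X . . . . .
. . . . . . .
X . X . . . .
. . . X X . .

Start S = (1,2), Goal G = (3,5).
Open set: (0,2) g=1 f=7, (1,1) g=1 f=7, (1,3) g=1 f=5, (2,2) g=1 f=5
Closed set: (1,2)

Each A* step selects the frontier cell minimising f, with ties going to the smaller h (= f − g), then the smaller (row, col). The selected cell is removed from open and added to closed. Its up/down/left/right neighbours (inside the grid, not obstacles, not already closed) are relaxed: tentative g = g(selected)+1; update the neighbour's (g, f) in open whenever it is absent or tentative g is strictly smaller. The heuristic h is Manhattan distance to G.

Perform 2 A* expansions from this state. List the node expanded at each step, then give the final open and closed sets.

step 1: expand (1,3) (f=5, h=4) → closed; open now [(0,2) g=1 f=7, (0,3) g=2 f=7, (1,1) g=1 f=7, (1,4) g=2 f=5, (2,2) g=1 f=5, (2,3) g=2 f=5]
step 2: expand (1,4) (f=5, h=3) → closed; open now [(0,2) g=1 f=7, (0,3) g=2 f=7, (0,4) g=3 f=7, (1,1) g=1 f=7, (1,5) g=3 f=5, (2,2) g=1 f=5, (2,3) g=2 f=5, (2,4) g=3 f=5]

order=[(1,3) → (1,4)]; open=[(0,2) g=1 f=7, (0,3) g=2 f=7, (0,4) g=3 f=7, (1,1) g=1 f=7, (1,5) g=3 f=5, (2,2) g=1 f=5, (2,3) g=2 f=5, (2,4) g=3 f=5]; closed=[(1,2), (1,3), (1,4)]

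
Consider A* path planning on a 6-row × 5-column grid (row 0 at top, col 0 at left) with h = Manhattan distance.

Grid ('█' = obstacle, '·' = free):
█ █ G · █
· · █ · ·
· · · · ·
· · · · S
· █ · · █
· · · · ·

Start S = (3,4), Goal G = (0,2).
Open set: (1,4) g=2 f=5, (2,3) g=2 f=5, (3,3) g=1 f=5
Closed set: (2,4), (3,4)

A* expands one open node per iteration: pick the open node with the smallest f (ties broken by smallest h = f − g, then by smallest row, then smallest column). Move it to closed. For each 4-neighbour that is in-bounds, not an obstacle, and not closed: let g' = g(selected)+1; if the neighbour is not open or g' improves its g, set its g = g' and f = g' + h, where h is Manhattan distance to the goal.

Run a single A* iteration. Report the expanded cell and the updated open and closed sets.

step 1: expand (1,4) (f=5, h=3) → closed; open now [(1,3) g=3 f=5, (2,3) g=2 f=5, (3,3) g=1 f=5]

expanded=(1,4); open=[(1,3) g=3 f=5, (2,3) g=2 f=5, (3,3) g=1 f=5]; closed=[(1,4), (2,4), (3,4)]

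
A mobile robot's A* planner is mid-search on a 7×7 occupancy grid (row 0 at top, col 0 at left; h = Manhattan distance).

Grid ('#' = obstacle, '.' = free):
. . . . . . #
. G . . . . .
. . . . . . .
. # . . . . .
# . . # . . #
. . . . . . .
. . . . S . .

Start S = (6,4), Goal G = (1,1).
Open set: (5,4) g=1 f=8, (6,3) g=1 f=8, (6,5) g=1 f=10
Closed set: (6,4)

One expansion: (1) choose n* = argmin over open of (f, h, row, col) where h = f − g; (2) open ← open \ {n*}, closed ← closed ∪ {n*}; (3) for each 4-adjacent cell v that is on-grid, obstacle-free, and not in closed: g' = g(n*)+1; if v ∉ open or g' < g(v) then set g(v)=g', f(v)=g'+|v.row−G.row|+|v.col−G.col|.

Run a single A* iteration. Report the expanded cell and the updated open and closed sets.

expanded=(5,4); open=[(4,4) g=2 f=8, (5,3) g=2 f=8, (5,5) g=2 f=10, (6,3) g=1 f=8, (6,5) g=1 f=10]; closed=[(5,4), (6,4)]

step 1: expand (5,4) (f=8, h=7) → closed; open now [(4,4) g=2 f=8, (5,3) g=2 f=8, (5,5) g=2 f=10, (6,3) g=1 f=8, (6,5) g=1 f=10]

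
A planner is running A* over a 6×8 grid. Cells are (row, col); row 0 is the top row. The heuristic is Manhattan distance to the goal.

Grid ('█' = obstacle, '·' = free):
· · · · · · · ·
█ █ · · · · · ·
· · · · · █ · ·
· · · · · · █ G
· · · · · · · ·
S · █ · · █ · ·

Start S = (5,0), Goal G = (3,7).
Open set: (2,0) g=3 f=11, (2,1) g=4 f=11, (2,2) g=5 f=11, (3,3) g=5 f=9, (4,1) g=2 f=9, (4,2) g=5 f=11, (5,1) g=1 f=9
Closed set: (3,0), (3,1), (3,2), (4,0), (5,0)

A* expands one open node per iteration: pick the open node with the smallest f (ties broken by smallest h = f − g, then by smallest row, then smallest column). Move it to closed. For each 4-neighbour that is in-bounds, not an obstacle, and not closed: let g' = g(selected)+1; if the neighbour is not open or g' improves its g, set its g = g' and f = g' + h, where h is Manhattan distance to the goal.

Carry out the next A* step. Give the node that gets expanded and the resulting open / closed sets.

step 1: expand (3,3) (f=9, h=4) → closed; open now [(2,0) g=3 f=11, (2,1) g=4 f=11, (2,2) g=5 f=11, (2,3) g=6 f=11, (3,4) g=6 f=9, (4,1) g=2 f=9, (4,2) g=5 f=11, (4,3) g=6 f=11, (5,1) g=1 f=9]

expanded=(3,3); open=[(2,0) g=3 f=11, (2,1) g=4 f=11, (2,2) g=5 f=11, (2,3) g=6 f=11, (3,4) g=6 f=9, (4,1) g=2 f=9, (4,2) g=5 f=11, (4,3) g=6 f=11, (5,1) g=1 f=9]; closed=[(3,0), (3,1), (3,2), (3,3), (4,0), (5,0)]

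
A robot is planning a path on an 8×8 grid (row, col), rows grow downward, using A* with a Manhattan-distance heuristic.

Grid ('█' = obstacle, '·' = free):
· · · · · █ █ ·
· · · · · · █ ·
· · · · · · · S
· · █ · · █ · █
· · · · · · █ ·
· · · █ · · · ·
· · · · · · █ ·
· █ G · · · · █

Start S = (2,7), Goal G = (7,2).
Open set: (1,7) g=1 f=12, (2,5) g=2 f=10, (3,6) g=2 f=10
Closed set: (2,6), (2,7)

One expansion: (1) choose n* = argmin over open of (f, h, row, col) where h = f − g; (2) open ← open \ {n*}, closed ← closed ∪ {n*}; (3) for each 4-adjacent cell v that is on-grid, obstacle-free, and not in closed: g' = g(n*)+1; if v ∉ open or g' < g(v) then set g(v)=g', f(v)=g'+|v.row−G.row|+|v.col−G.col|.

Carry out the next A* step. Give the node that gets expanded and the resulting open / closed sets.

step 1: expand (2,5) (f=10, h=8) → closed; open now [(1,5) g=3 f=12, (1,7) g=1 f=12, (2,4) g=3 f=10, (3,6) g=2 f=10]

expanded=(2,5); open=[(1,5) g=3 f=12, (1,7) g=1 f=12, (2,4) g=3 f=10, (3,6) g=2 f=10]; closed=[(2,5), (2,6), (2,7)]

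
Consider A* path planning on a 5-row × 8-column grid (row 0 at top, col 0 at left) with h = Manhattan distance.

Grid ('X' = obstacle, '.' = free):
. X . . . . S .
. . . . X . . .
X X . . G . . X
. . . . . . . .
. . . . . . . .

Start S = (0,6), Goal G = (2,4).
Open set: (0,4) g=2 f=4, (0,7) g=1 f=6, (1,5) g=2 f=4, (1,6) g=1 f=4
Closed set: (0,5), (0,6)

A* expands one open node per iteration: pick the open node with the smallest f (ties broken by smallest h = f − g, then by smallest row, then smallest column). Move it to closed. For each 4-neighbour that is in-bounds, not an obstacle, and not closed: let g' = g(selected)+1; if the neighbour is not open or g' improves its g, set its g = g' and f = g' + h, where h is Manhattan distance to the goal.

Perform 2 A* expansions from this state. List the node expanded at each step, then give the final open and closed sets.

step 1: expand (0,4) (f=4, h=2) → closed; open now [(0,3) g=3 f=6, (0,7) g=1 f=6, (1,5) g=2 f=4, (1,6) g=1 f=4]
step 2: expand (1,5) (f=4, h=2) → closed; open now [(0,3) g=3 f=6, (0,7) g=1 f=6, (1,6) g=1 f=4, (2,5) g=3 f=4]

order=[(0,4) → (1,5)]; open=[(0,3) g=3 f=6, (0,7) g=1 f=6, (1,6) g=1 f=4, (2,5) g=3 f=4]; closed=[(0,4), (0,5), (0,6), (1,5)]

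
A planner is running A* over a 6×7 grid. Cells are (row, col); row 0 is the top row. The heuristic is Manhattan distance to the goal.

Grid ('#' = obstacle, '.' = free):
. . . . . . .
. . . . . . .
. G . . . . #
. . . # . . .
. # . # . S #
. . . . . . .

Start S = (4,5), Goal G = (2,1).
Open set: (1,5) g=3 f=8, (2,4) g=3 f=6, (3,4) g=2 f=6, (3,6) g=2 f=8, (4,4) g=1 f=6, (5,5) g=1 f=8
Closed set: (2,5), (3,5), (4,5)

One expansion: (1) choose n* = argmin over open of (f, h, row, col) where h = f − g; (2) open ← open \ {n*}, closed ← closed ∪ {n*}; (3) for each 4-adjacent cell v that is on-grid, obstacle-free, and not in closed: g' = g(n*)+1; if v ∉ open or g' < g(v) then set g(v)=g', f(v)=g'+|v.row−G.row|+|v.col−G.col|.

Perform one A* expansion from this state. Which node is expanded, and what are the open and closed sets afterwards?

expanded=(2,4); open=[(1,4) g=4 f=8, (1,5) g=3 f=8, (2,3) g=4 f=6, (3,4) g=2 f=6, (3,6) g=2 f=8, (4,4) g=1 f=6, (5,5) g=1 f=8]; closed=[(2,4), (2,5), (3,5), (4,5)]

step 1: expand (2,4) (f=6, h=3) → closed; open now [(1,4) g=4 f=8, (1,5) g=3 f=8, (2,3) g=4 f=6, (3,4) g=2 f=6, (3,6) g=2 f=8, (4,4) g=1 f=6, (5,5) g=1 f=8]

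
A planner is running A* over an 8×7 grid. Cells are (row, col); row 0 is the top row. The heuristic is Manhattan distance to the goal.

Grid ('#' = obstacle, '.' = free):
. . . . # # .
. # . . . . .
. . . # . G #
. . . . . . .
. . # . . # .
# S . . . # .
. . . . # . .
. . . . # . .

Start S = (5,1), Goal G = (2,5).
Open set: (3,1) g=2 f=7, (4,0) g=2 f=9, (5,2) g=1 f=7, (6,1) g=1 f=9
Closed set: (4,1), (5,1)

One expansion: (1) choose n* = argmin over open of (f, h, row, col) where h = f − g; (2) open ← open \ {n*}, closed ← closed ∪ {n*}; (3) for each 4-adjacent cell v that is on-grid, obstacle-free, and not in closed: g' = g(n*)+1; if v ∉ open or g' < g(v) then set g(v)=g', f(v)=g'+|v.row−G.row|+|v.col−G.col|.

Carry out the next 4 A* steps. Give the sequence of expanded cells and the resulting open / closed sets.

step 1: expand (3,1) (f=7, h=5) → closed; open now [(2,1) g=3 f=7, (3,0) g=3 f=9, (3,2) g=3 f=7, (4,0) g=2 f=9, (5,2) g=1 f=7, (6,1) g=1 f=9]
step 2: expand (2,1) (f=7, h=4) → closed; open now [(2,0) g=4 f=9, (2,2) g=4 f=7, (3,0) g=3 f=9, (3,2) g=3 f=7, (4,0) g=2 f=9, (5,2) g=1 f=7, (6,1) g=1 f=9]
step 3: expand (2,2) (f=7, h=3) → closed; open now [(1,2) g=5 f=9, (2,0) g=4 f=9, (3,0) g=3 f=9, (3,2) g=3 f=7, (4,0) g=2 f=9, (5,2) g=1 f=7, (6,1) g=1 f=9]
step 4: expand (3,2) (f=7, h=4) → closed; open now [(1,2) g=5 f=9, (2,0) g=4 f=9, (3,0) g=3 f=9, (3,3) g=4 f=7, (4,0) g=2 f=9, (5,2) g=1 f=7, (6,1) g=1 f=9]

order=[(3,1) → (2,1) → (2,2) → (3,2)]; open=[(1,2) g=5 f=9, (2,0) g=4 f=9, (3,0) g=3 f=9, (3,3) g=4 f=7, (4,0) g=2 f=9, (5,2) g=1 f=7, (6,1) g=1 f=9]; closed=[(2,1), (2,2), (3,1), (3,2), (4,1), (5,1)]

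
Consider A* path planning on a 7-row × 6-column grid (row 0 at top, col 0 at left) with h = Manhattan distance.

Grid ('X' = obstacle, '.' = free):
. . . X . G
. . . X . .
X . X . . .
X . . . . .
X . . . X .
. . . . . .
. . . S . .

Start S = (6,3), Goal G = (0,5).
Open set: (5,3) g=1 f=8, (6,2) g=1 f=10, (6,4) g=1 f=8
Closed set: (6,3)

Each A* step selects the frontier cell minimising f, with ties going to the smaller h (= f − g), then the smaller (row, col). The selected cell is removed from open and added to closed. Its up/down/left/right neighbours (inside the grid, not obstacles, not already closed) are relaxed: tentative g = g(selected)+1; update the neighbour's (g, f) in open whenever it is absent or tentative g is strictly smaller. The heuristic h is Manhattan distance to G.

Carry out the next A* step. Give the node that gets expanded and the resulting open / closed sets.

expanded=(5,3); open=[(4,3) g=2 f=8, (5,2) g=2 f=10, (5,4) g=2 f=8, (6,2) g=1 f=10, (6,4) g=1 f=8]; closed=[(5,3), (6,3)]

step 1: expand (5,3) (f=8, h=7) → closed; open now [(4,3) g=2 f=8, (5,2) g=2 f=10, (5,4) g=2 f=8, (6,2) g=1 f=10, (6,4) g=1 f=8]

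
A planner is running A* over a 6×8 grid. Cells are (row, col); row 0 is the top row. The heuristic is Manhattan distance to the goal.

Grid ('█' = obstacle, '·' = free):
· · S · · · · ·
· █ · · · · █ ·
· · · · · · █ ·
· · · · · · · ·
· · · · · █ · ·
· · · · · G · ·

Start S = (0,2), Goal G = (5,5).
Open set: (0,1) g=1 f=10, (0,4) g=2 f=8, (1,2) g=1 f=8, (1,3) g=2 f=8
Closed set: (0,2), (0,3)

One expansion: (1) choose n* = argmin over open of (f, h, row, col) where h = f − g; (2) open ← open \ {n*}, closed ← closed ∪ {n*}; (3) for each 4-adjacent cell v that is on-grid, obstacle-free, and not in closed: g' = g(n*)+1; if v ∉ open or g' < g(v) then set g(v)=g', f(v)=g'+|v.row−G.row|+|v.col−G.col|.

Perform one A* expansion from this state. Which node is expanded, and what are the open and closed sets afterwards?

expanded=(0,4); open=[(0,1) g=1 f=10, (0,5) g=3 f=8, (1,2) g=1 f=8, (1,3) g=2 f=8, (1,4) g=3 f=8]; closed=[(0,2), (0,3), (0,4)]

step 1: expand (0,4) (f=8, h=6) → closed; open now [(0,1) g=1 f=10, (0,5) g=3 f=8, (1,2) g=1 f=8, (1,3) g=2 f=8, (1,4) g=3 f=8]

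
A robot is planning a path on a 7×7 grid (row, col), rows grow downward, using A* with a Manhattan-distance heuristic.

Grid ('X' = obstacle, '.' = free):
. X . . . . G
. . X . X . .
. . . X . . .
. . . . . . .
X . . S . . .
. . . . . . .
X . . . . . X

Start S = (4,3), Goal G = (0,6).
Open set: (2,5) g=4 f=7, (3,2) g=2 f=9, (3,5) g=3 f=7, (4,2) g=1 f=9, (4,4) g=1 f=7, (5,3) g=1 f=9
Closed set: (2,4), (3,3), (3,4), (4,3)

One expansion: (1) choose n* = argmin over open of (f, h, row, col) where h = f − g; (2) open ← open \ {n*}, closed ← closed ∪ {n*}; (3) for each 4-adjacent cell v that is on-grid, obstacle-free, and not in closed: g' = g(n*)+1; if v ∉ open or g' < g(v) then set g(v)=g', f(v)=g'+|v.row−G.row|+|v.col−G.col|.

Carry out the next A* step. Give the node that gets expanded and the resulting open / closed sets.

expanded=(2,5); open=[(1,5) g=5 f=7, (2,6) g=5 f=7, (3,2) g=2 f=9, (3,5) g=3 f=7, (4,2) g=1 f=9, (4,4) g=1 f=7, (5,3) g=1 f=9]; closed=[(2,4), (2,5), (3,3), (3,4), (4,3)]

step 1: expand (2,5) (f=7, h=3) → closed; open now [(1,5) g=5 f=7, (2,6) g=5 f=7, (3,2) g=2 f=9, (3,5) g=3 f=7, (4,2) g=1 f=9, (4,4) g=1 f=7, (5,3) g=1 f=9]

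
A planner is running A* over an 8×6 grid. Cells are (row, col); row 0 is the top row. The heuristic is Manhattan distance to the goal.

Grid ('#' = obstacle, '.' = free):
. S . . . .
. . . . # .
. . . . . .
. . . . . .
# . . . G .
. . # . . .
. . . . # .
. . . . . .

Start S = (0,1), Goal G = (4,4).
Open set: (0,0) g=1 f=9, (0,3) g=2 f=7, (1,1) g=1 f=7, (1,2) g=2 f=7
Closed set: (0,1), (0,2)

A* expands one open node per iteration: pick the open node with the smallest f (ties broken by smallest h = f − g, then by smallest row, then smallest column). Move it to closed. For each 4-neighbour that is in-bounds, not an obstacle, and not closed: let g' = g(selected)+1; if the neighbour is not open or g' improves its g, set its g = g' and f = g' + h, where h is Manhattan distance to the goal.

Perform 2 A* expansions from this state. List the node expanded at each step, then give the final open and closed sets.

order=[(0,3) → (0,4)]; open=[(0,0) g=1 f=9, (0,5) g=4 f=9, (1,1) g=1 f=7, (1,2) g=2 f=7, (1,3) g=3 f=7]; closed=[(0,1), (0,2), (0,3), (0,4)]

step 1: expand (0,3) (f=7, h=5) → closed; open now [(0,0) g=1 f=9, (0,4) g=3 f=7, (1,1) g=1 f=7, (1,2) g=2 f=7, (1,3) g=3 f=7]
step 2: expand (0,4) (f=7, h=4) → closed; open now [(0,0) g=1 f=9, (0,5) g=4 f=9, (1,1) g=1 f=7, (1,2) g=2 f=7, (1,3) g=3 f=7]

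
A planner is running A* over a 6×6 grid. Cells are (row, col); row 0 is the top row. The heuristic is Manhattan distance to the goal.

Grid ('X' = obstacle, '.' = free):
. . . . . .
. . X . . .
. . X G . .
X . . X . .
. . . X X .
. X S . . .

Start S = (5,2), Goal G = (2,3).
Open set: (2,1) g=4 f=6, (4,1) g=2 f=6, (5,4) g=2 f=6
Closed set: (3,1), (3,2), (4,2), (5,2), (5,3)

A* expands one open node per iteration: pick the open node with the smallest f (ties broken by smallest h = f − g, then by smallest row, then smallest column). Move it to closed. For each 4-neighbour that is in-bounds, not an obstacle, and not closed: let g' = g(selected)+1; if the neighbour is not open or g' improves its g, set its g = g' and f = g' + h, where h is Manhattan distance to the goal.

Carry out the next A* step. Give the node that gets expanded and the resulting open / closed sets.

expanded=(2,1); open=[(1,1) g=5 f=8, (2,0) g=5 f=8, (4,1) g=2 f=6, (5,4) g=2 f=6]; closed=[(2,1), (3,1), (3,2), (4,2), (5,2), (5,3)]

step 1: expand (2,1) (f=6, h=2) → closed; open now [(1,1) g=5 f=8, (2,0) g=5 f=8, (4,1) g=2 f=6, (5,4) g=2 f=6]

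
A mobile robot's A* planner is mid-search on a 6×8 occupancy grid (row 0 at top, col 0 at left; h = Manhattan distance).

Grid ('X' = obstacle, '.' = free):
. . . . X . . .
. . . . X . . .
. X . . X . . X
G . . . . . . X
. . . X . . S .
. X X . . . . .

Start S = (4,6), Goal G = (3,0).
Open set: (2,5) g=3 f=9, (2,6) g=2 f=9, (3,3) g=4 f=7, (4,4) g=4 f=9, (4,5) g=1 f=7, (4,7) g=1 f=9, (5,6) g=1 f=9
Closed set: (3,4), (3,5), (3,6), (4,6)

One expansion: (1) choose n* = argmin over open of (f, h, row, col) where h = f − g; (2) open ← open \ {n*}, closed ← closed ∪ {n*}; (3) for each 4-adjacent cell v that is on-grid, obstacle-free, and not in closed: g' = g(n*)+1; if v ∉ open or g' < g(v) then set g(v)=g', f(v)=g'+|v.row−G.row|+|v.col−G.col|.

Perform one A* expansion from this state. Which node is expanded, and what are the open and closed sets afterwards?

expanded=(3,3); open=[(2,3) g=5 f=9, (2,5) g=3 f=9, (2,6) g=2 f=9, (3,2) g=5 f=7, (4,4) g=4 f=9, (4,5) g=1 f=7, (4,7) g=1 f=9, (5,6) g=1 f=9]; closed=[(3,3), (3,4), (3,5), (3,6), (4,6)]

step 1: expand (3,3) (f=7, h=3) → closed; open now [(2,3) g=5 f=9, (2,5) g=3 f=9, (2,6) g=2 f=9, (3,2) g=5 f=7, (4,4) g=4 f=9, (4,5) g=1 f=7, (4,7) g=1 f=9, (5,6) g=1 f=9]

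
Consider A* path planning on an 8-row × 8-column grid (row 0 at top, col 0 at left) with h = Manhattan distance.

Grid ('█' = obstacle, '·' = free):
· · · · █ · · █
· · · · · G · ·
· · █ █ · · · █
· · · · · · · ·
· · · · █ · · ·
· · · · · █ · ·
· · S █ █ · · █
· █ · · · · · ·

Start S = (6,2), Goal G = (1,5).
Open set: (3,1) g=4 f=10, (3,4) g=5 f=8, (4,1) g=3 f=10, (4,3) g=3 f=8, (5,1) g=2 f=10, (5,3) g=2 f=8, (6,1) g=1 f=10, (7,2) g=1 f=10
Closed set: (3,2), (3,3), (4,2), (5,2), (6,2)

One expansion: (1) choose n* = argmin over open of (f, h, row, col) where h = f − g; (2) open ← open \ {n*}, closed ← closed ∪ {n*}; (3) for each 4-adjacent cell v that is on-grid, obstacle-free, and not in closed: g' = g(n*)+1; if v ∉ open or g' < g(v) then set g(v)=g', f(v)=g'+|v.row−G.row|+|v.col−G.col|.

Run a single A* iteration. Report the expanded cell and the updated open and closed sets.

expanded=(3,4); open=[(2,4) g=6 f=8, (3,1) g=4 f=10, (3,5) g=6 f=8, (4,1) g=3 f=10, (4,3) g=3 f=8, (5,1) g=2 f=10, (5,3) g=2 f=8, (6,1) g=1 f=10, (7,2) g=1 f=10]; closed=[(3,2), (3,3), (3,4), (4,2), (5,2), (6,2)]

step 1: expand (3,4) (f=8, h=3) → closed; open now [(2,4) g=6 f=8, (3,1) g=4 f=10, (3,5) g=6 f=8, (4,1) g=3 f=10, (4,3) g=3 f=8, (5,1) g=2 f=10, (5,3) g=2 f=8, (6,1) g=1 f=10, (7,2) g=1 f=10]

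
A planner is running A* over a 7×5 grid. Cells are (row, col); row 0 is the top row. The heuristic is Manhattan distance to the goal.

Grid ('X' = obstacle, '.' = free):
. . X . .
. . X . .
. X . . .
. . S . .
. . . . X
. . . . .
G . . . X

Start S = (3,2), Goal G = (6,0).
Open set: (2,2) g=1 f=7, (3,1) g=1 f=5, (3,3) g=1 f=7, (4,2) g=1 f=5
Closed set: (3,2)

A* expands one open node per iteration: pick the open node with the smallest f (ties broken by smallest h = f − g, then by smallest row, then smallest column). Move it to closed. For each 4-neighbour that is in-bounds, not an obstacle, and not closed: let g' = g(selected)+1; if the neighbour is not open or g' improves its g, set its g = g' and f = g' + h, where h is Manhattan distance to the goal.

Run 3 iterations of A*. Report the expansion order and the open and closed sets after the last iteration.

order=[(3,1) → (3,0) → (4,0)]; open=[(2,0) g=3 f=7, (2,2) g=1 f=7, (3,3) g=1 f=7, (4,1) g=2 f=5, (4,2) g=1 f=5, (5,0) g=4 f=5]; closed=[(3,0), (3,1), (3,2), (4,0)]

step 1: expand (3,1) (f=5, h=4) → closed; open now [(2,2) g=1 f=7, (3,0) g=2 f=5, (3,3) g=1 f=7, (4,1) g=2 f=5, (4,2) g=1 f=5]
step 2: expand (3,0) (f=5, h=3) → closed; open now [(2,0) g=3 f=7, (2,2) g=1 f=7, (3,3) g=1 f=7, (4,0) g=3 f=5, (4,1) g=2 f=5, (4,2) g=1 f=5]
step 3: expand (4,0) (f=5, h=2) → closed; open now [(2,0) g=3 f=7, (2,2) g=1 f=7, (3,3) g=1 f=7, (4,1) g=2 f=5, (4,2) g=1 f=5, (5,0) g=4 f=5]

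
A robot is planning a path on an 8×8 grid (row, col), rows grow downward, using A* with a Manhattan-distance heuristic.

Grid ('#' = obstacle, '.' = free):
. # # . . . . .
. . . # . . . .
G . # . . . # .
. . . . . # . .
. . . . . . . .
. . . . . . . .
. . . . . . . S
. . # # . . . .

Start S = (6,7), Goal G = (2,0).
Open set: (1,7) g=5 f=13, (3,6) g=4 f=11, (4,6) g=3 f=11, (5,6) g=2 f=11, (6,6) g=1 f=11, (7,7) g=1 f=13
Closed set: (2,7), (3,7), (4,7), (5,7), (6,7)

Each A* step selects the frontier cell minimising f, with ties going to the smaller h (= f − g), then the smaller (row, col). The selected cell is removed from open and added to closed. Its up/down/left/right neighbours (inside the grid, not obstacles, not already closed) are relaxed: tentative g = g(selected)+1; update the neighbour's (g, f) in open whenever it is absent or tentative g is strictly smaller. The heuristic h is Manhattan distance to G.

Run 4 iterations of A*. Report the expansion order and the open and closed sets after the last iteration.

order=[(3,6) → (4,6) → (4,5) → (4,4)]; open=[(1,7) g=5 f=13, (3,4) g=6 f=11, (4,3) g=6 f=11, (5,4) g=6 f=13, (5,5) g=5 f=13, (5,6) g=2 f=11, (6,6) g=1 f=11, (7,7) g=1 f=13]; closed=[(2,7), (3,6), (3,7), (4,4), (4,5), (4,6), (4,7), (5,7), (6,7)]

step 1: expand (3,6) (f=11, h=7) → closed; open now [(1,7) g=5 f=13, (4,6) g=3 f=11, (5,6) g=2 f=11, (6,6) g=1 f=11, (7,7) g=1 f=13]
step 2: expand (4,6) (f=11, h=8) → closed; open now [(1,7) g=5 f=13, (4,5) g=4 f=11, (5,6) g=2 f=11, (6,6) g=1 f=11, (7,7) g=1 f=13]
step 3: expand (4,5) (f=11, h=7) → closed; open now [(1,7) g=5 f=13, (4,4) g=5 f=11, (5,5) g=5 f=13, (5,6) g=2 f=11, (6,6) g=1 f=11, (7,7) g=1 f=13]
step 4: expand (4,4) (f=11, h=6) → closed; open now [(1,7) g=5 f=13, (3,4) g=6 f=11, (4,3) g=6 f=11, (5,4) g=6 f=13, (5,5) g=5 f=13, (5,6) g=2 f=11, (6,6) g=1 f=11, (7,7) g=1 f=13]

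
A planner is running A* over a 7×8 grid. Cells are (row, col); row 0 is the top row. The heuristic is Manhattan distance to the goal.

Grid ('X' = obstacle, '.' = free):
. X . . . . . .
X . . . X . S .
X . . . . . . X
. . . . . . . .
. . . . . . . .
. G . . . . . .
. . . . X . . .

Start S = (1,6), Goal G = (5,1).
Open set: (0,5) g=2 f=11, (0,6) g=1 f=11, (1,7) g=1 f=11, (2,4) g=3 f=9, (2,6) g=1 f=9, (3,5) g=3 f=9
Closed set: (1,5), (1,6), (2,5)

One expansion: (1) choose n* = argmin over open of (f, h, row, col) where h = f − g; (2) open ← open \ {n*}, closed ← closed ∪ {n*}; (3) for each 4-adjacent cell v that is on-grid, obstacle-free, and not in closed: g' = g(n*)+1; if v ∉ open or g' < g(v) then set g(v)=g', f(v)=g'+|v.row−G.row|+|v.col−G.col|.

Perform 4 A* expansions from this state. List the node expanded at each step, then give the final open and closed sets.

order=[(2,4) → (2,3) → (2,2) → (2,1)]; open=[(0,5) g=2 f=11, (0,6) g=1 f=11, (1,1) g=7 f=11, (1,2) g=6 f=11, (1,3) g=5 f=11, (1,7) g=1 f=11, (2,6) g=1 f=9, (3,1) g=7 f=9, (3,2) g=6 f=9, (3,3) g=5 f=9, (3,4) g=4 f=9, (3,5) g=3 f=9]; closed=[(1,5), (1,6), (2,1), (2,2), (2,3), (2,4), (2,5)]

step 1: expand (2,4) (f=9, h=6) → closed; open now [(0,5) g=2 f=11, (0,6) g=1 f=11, (1,7) g=1 f=11, (2,3) g=4 f=9, (2,6) g=1 f=9, (3,4) g=4 f=9, (3,5) g=3 f=9]
step 2: expand (2,3) (f=9, h=5) → closed; open now [(0,5) g=2 f=11, (0,6) g=1 f=11, (1,3) g=5 f=11, (1,7) g=1 f=11, (2,2) g=5 f=9, (2,6) g=1 f=9, (3,3) g=5 f=9, (3,4) g=4 f=9, (3,5) g=3 f=9]
step 3: expand (2,2) (f=9, h=4) → closed; open now [(0,5) g=2 f=11, (0,6) g=1 f=11, (1,2) g=6 f=11, (1,3) g=5 f=11, (1,7) g=1 f=11, (2,1) g=6 f=9, (2,6) g=1 f=9, (3,2) g=6 f=9, (3,3) g=5 f=9, (3,4) g=4 f=9, (3,5) g=3 f=9]
step 4: expand (2,1) (f=9, h=3) → closed; open now [(0,5) g=2 f=11, (0,6) g=1 f=11, (1,1) g=7 f=11, (1,2) g=6 f=11, (1,3) g=5 f=11, (1,7) g=1 f=11, (2,6) g=1 f=9, (3,1) g=7 f=9, (3,2) g=6 f=9, (3,3) g=5 f=9, (3,4) g=4 f=9, (3,5) g=3 f=9]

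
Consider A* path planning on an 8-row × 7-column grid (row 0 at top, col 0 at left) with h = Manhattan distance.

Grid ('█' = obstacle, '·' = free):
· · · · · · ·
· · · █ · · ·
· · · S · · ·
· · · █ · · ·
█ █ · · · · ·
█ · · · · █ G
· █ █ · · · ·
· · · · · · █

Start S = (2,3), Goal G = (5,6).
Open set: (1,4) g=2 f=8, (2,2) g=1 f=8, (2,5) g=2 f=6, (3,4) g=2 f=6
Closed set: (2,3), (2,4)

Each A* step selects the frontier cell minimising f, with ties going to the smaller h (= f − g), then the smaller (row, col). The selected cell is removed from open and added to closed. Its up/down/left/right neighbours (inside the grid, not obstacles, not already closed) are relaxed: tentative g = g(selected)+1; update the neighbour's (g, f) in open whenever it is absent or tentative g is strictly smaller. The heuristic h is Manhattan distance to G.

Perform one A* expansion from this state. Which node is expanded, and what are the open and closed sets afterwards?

expanded=(2,5); open=[(1,4) g=2 f=8, (1,5) g=3 f=8, (2,2) g=1 f=8, (2,6) g=3 f=6, (3,4) g=2 f=6, (3,5) g=3 f=6]; closed=[(2,3), (2,4), (2,5)]

step 1: expand (2,5) (f=6, h=4) → closed; open now [(1,4) g=2 f=8, (1,5) g=3 f=8, (2,2) g=1 f=8, (2,6) g=3 f=6, (3,4) g=2 f=6, (3,5) g=3 f=6]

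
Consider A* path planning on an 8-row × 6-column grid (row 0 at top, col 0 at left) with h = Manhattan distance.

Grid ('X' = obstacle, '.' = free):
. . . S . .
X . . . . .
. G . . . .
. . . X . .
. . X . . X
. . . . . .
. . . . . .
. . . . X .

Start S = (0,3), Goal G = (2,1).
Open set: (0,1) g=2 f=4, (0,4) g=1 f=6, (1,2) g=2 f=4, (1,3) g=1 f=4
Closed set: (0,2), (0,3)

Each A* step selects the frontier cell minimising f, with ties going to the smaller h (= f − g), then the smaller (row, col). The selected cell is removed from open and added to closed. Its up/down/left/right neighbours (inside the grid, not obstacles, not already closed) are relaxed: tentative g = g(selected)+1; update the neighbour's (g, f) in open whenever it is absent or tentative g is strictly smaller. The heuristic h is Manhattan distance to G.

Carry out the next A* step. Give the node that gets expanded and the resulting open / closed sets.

expanded=(0,1); open=[(0,0) g=3 f=6, (0,4) g=1 f=6, (1,1) g=3 f=4, (1,2) g=2 f=4, (1,3) g=1 f=4]; closed=[(0,1), (0,2), (0,3)]

step 1: expand (0,1) (f=4, h=2) → closed; open now [(0,0) g=3 f=6, (0,4) g=1 f=6, (1,1) g=3 f=4, (1,2) g=2 f=4, (1,3) g=1 f=4]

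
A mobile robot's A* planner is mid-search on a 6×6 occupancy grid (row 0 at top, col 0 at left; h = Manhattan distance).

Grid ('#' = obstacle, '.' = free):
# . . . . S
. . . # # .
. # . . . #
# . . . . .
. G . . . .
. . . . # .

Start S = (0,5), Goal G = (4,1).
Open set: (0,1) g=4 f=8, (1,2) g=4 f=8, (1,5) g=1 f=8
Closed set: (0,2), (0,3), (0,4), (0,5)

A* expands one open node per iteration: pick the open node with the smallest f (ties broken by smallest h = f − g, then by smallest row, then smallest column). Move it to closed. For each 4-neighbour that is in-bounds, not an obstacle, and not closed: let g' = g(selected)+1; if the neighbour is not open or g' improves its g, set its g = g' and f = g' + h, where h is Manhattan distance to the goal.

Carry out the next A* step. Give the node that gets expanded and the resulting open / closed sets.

step 1: expand (0,1) (f=8, h=4) → closed; open now [(1,1) g=5 f=8, (1,2) g=4 f=8, (1,5) g=1 f=8]

expanded=(0,1); open=[(1,1) g=5 f=8, (1,2) g=4 f=8, (1,5) g=1 f=8]; closed=[(0,1), (0,2), (0,3), (0,4), (0,5)]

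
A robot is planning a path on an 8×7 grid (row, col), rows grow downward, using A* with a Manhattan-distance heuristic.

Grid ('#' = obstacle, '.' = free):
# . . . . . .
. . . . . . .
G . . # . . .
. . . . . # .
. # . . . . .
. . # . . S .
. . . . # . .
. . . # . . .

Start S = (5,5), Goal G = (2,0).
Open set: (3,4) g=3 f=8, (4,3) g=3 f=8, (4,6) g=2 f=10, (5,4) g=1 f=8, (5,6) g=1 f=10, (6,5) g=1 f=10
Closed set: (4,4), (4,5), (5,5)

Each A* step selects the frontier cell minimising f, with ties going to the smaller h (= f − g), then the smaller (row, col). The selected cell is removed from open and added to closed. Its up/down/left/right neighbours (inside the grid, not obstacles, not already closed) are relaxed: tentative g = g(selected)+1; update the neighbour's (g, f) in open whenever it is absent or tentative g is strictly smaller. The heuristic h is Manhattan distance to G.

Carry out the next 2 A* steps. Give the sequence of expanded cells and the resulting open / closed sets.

step 1: expand (3,4) (f=8, h=5) → closed; open now [(2,4) g=4 f=8, (3,3) g=4 f=8, (4,3) g=3 f=8, (4,6) g=2 f=10, (5,4) g=1 f=8, (5,6) g=1 f=10, (6,5) g=1 f=10]
step 2: expand (2,4) (f=8, h=4) → closed; open now [(1,4) g=5 f=10, (2,5) g=5 f=10, (3,3) g=4 f=8, (4,3) g=3 f=8, (4,6) g=2 f=10, (5,4) g=1 f=8, (5,6) g=1 f=10, (6,5) g=1 f=10]

order=[(3,4) → (2,4)]; open=[(1,4) g=5 f=10, (2,5) g=5 f=10, (3,3) g=4 f=8, (4,3) g=3 f=8, (4,6) g=2 f=10, (5,4) g=1 f=8, (5,6) g=1 f=10, (6,5) g=1 f=10]; closed=[(2,4), (3,4), (4,4), (4,5), (5,5)]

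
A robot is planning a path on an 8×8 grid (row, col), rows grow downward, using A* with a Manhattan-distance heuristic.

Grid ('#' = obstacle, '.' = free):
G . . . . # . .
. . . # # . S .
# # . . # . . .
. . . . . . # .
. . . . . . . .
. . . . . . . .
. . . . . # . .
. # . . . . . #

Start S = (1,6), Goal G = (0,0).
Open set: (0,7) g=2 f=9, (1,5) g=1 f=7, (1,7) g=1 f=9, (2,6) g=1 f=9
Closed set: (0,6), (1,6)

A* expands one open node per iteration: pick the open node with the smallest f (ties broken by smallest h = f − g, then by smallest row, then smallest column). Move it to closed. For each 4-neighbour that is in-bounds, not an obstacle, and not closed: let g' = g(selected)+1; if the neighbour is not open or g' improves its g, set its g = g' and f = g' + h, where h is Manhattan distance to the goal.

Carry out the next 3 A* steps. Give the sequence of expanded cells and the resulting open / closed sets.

step 1: expand (1,5) (f=7, h=6) → closed; open now [(0,7) g=2 f=9, (1,7) g=1 f=9, (2,5) g=2 f=9, (2,6) g=1 f=9]
step 2: expand (0,7) (f=9, h=7) → closed; open now [(1,7) g=1 f=9, (2,5) g=2 f=9, (2,6) g=1 f=9]
step 3: expand (2,5) (f=9, h=7) → closed; open now [(1,7) g=1 f=9, (2,6) g=1 f=9, (3,5) g=3 f=11]

order=[(1,5) → (0,7) → (2,5)]; open=[(1,7) g=1 f=9, (2,6) g=1 f=9, (3,5) g=3 f=11]; closed=[(0,6), (0,7), (1,5), (1,6), (2,5)]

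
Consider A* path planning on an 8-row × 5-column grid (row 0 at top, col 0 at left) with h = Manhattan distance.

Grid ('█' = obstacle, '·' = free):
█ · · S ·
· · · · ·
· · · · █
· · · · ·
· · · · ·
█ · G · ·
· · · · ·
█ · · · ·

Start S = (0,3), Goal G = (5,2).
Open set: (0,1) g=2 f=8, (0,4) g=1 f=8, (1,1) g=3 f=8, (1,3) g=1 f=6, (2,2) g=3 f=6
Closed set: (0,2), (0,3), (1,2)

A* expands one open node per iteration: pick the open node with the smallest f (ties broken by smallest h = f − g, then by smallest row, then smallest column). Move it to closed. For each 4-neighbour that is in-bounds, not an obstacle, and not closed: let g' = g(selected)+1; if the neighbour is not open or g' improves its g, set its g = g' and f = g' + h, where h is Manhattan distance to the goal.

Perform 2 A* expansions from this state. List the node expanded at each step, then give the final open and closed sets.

order=[(2,2) → (3,2)]; open=[(0,1) g=2 f=8, (0,4) g=1 f=8, (1,1) g=3 f=8, (1,3) g=1 f=6, (2,1) g=4 f=8, (2,3) g=4 f=8, (3,1) g=5 f=8, (3,3) g=5 f=8, (4,2) g=5 f=6]; closed=[(0,2), (0,3), (1,2), (2,2), (3,2)]

step 1: expand (2,2) (f=6, h=3) → closed; open now [(0,1) g=2 f=8, (0,4) g=1 f=8, (1,1) g=3 f=8, (1,3) g=1 f=6, (2,1) g=4 f=8, (2,3) g=4 f=8, (3,2) g=4 f=6]
step 2: expand (3,2) (f=6, h=2) → closed; open now [(0,1) g=2 f=8, (0,4) g=1 f=8, (1,1) g=3 f=8, (1,3) g=1 f=6, (2,1) g=4 f=8, (2,3) g=4 f=8, (3,1) g=5 f=8, (3,3) g=5 f=8, (4,2) g=5 f=6]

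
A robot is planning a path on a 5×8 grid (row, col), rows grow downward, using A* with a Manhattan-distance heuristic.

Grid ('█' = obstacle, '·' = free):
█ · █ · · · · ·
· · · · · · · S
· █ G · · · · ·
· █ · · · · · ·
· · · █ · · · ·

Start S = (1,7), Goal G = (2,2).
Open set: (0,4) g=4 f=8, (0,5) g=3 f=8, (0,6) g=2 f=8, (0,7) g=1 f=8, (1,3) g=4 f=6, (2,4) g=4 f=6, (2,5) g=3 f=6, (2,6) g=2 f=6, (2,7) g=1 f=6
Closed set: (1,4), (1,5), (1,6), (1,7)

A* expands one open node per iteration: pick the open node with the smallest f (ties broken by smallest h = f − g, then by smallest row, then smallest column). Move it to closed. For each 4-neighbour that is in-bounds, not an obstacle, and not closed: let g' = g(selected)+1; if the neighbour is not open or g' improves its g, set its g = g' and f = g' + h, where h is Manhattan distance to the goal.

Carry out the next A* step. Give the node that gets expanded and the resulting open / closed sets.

expanded=(1,3); open=[(0,3) g=5 f=8, (0,4) g=4 f=8, (0,5) g=3 f=8, (0,6) g=2 f=8, (0,7) g=1 f=8, (1,2) g=5 f=6, (2,3) g=5 f=6, (2,4) g=4 f=6, (2,5) g=3 f=6, (2,6) g=2 f=6, (2,7) g=1 f=6]; closed=[(1,3), (1,4), (1,5), (1,6), (1,7)]

step 1: expand (1,3) (f=6, h=2) → closed; open now [(0,3) g=5 f=8, (0,4) g=4 f=8, (0,5) g=3 f=8, (0,6) g=2 f=8, (0,7) g=1 f=8, (1,2) g=5 f=6, (2,3) g=5 f=6, (2,4) g=4 f=6, (2,5) g=3 f=6, (2,6) g=2 f=6, (2,7) g=1 f=6]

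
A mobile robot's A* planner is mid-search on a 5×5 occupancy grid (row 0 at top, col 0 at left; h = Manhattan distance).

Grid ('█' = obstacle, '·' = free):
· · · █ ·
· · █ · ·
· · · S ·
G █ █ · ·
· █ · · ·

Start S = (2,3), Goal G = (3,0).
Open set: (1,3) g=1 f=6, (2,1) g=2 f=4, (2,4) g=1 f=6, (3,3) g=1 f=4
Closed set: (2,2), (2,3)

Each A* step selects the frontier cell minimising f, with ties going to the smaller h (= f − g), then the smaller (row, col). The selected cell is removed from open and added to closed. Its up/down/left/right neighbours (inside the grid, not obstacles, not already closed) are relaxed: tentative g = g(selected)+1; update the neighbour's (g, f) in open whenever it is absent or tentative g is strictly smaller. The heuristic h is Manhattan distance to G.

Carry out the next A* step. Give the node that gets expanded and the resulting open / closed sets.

expanded=(2,1); open=[(1,1) g=3 f=6, (1,3) g=1 f=6, (2,0) g=3 f=4, (2,4) g=1 f=6, (3,3) g=1 f=4]; closed=[(2,1), (2,2), (2,3)]

step 1: expand (2,1) (f=4, h=2) → closed; open now [(1,1) g=3 f=6, (1,3) g=1 f=6, (2,0) g=3 f=4, (2,4) g=1 f=6, (3,3) g=1 f=4]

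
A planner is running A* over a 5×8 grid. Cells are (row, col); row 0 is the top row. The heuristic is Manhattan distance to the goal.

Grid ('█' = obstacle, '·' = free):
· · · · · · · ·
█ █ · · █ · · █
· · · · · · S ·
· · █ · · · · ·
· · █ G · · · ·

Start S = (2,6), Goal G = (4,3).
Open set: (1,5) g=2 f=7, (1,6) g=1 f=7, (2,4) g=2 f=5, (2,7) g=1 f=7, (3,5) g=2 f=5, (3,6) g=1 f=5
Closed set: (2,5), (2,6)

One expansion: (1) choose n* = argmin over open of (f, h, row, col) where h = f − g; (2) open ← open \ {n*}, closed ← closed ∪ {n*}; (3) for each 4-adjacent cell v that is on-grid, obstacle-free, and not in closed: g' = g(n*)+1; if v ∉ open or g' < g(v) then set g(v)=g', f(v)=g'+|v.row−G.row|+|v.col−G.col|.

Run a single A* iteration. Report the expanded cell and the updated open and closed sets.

step 1: expand (2,4) (f=5, h=3) → closed; open now [(1,5) g=2 f=7, (1,6) g=1 f=7, (2,3) g=3 f=5, (2,7) g=1 f=7, (3,4) g=3 f=5, (3,5) g=2 f=5, (3,6) g=1 f=5]

expanded=(2,4); open=[(1,5) g=2 f=7, (1,6) g=1 f=7, (2,3) g=3 f=5, (2,7) g=1 f=7, (3,4) g=3 f=5, (3,5) g=2 f=5, (3,6) g=1 f=5]; closed=[(2,4), (2,5), (2,6)]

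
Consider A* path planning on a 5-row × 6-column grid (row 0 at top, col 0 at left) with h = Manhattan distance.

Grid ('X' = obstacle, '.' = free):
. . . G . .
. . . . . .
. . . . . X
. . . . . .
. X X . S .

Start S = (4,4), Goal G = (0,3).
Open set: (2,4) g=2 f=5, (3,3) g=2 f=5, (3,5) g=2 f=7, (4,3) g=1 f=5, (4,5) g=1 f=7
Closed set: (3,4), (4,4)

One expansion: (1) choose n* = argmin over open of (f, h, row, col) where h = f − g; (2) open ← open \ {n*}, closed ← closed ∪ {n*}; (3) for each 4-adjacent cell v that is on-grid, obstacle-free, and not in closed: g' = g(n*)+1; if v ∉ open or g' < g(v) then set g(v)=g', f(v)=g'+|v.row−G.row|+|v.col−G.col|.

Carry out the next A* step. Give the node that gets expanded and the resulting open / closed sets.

expanded=(2,4); open=[(1,4) g=3 f=5, (2,3) g=3 f=5, (3,3) g=2 f=5, (3,5) g=2 f=7, (4,3) g=1 f=5, (4,5) g=1 f=7]; closed=[(2,4), (3,4), (4,4)]

step 1: expand (2,4) (f=5, h=3) → closed; open now [(1,4) g=3 f=5, (2,3) g=3 f=5, (3,3) g=2 f=5, (3,5) g=2 f=7, (4,3) g=1 f=5, (4,5) g=1 f=7]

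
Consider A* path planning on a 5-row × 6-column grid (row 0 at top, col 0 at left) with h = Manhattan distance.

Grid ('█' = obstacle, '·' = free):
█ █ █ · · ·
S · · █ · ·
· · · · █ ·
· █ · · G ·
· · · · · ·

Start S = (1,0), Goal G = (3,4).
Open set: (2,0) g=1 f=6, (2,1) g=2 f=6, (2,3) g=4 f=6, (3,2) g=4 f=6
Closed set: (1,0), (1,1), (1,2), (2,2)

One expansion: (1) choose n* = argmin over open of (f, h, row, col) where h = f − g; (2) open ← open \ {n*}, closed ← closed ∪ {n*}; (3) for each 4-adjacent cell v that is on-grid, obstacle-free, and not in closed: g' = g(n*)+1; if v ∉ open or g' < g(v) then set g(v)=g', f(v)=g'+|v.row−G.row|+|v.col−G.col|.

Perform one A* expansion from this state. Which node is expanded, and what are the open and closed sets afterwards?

step 1: expand (2,3) (f=6, h=2) → closed; open now [(2,0) g=1 f=6, (2,1) g=2 f=6, (3,2) g=4 f=6, (3,3) g=5 f=6]

expanded=(2,3); open=[(2,0) g=1 f=6, (2,1) g=2 f=6, (3,2) g=4 f=6, (3,3) g=5 f=6]; closed=[(1,0), (1,1), (1,2), (2,2), (2,3)]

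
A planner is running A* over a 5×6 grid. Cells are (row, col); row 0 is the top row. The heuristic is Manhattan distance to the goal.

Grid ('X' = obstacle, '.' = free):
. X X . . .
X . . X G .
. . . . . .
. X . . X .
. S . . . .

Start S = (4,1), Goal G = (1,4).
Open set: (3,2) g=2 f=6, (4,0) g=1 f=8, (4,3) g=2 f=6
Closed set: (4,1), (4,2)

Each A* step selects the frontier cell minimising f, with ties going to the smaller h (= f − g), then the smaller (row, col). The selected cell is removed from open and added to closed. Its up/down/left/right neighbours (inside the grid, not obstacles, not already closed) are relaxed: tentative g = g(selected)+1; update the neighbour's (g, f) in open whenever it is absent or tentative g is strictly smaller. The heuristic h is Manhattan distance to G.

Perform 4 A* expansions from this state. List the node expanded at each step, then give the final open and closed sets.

order=[(3,2) → (2,2) → (1,2) → (2,3)]; open=[(1,1) g=5 f=8, (2,1) g=4 f=8, (2,4) g=5 f=6, (3,3) g=3 f=6, (4,0) g=1 f=8, (4,3) g=2 f=6]; closed=[(1,2), (2,2), (2,3), (3,2), (4,1), (4,2)]

step 1: expand (3,2) (f=6, h=4) → closed; open now [(2,2) g=3 f=6, (3,3) g=3 f=6, (4,0) g=1 f=8, (4,3) g=2 f=6]
step 2: expand (2,2) (f=6, h=3) → closed; open now [(1,2) g=4 f=6, (2,1) g=4 f=8, (2,3) g=4 f=6, (3,3) g=3 f=6, (4,0) g=1 f=8, (4,3) g=2 f=6]
step 3: expand (1,2) (f=6, h=2) → closed; open now [(1,1) g=5 f=8, (2,1) g=4 f=8, (2,3) g=4 f=6, (3,3) g=3 f=6, (4,0) g=1 f=8, (4,3) g=2 f=6]
step 4: expand (2,3) (f=6, h=2) → closed; open now [(1,1) g=5 f=8, (2,1) g=4 f=8, (2,4) g=5 f=6, (3,3) g=3 f=6, (4,0) g=1 f=8, (4,3) g=2 f=6]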